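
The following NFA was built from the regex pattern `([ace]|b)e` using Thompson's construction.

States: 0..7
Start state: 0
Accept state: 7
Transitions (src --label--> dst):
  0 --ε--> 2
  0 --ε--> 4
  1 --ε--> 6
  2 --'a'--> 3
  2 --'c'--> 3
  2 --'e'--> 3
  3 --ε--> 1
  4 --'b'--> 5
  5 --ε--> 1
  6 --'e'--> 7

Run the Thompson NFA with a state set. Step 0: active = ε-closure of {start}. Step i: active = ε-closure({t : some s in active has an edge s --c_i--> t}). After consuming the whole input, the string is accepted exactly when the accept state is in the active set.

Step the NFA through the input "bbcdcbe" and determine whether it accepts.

Answer: REJECT

Trace:
S₀ = ε-closure({0}) = {0,2,4}
'b' @ 1: {1,5,6}
'b' @ 2: {}  — dead — no transitions
rest 'cdcbe' ignored (set empty)
final: {}; accept 7 not in set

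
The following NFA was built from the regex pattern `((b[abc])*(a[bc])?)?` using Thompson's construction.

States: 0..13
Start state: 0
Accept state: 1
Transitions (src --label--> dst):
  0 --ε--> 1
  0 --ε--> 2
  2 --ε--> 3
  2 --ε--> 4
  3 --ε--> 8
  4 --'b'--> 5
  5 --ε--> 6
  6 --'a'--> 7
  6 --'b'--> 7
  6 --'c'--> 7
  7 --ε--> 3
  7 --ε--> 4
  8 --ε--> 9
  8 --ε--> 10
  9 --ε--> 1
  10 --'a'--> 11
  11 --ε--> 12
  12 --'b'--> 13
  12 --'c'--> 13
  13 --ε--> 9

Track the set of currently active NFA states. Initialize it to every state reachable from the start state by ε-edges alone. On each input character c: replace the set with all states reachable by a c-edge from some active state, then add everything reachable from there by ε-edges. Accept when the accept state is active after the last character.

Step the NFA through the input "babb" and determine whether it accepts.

start: ε-closure({0}) = {0,1,2,3,4,8,9,10}
'b' @ 1: {5,6}
'a' @ 2: {1,3,4,7,8,9,10}  [accepting]
'b' @ 3: {5,6}
'b' @ 4: {1,3,4,7,8,9,10}  [accepting]
after full input: {1,3,4,7,8,9,10}  (accept=1 in)

Answer: ACCEPT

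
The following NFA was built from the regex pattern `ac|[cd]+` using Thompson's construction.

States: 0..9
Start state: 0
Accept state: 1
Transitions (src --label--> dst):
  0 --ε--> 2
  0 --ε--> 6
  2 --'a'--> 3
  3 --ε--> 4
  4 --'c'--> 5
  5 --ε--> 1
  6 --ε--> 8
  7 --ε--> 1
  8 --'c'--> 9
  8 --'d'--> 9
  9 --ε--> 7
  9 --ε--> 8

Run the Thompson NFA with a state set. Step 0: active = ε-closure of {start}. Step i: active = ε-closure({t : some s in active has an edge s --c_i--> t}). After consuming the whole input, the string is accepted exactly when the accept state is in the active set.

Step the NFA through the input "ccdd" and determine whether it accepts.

Answer: ACCEPT

Steps:
initial (ε-close {0}): {0,2,6,8}
'c' @ 1: {1,7,8,9}  ✓accept
'c' @ 2: {1,7,8,9}  ✓accept
'd' @ 3: {1,7,8,9}  ✓accept
'd' @ 4: {1,7,8,9}  ✓accept
final: {1,7,8,9}; accept 1 in set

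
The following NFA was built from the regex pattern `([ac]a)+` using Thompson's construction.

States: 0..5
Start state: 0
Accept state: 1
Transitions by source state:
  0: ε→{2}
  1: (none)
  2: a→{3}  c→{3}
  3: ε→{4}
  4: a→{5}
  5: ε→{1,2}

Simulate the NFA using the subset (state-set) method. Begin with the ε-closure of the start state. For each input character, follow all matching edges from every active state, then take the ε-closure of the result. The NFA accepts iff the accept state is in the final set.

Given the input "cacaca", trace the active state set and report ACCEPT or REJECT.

start: ε-closure({0}) = {0,2}
'c' @ 1: {3,4}
'a' @ 2: {1,2,5}  (accept∈set)
'c' @ 3: {3,4}
'a' @ 4: {1,2,5}  (accept∈set)
'c' @ 5: {3,4}
'a' @ 6: {1,2,5}  (accept∈set)
final: {1,2,5}; accept 1 in set

Answer: ACCEPT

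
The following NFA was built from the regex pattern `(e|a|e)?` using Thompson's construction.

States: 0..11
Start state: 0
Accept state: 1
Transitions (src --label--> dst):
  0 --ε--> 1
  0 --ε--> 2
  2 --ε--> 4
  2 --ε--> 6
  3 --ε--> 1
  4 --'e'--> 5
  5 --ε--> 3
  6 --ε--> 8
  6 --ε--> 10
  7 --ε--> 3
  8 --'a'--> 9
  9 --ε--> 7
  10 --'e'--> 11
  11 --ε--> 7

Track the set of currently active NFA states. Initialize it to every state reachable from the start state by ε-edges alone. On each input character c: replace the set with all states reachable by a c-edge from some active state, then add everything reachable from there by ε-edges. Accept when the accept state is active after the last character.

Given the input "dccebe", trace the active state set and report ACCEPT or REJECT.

start: ε-closure({0}) = {0,1,2,4,6,8,10}
'd' @ 1: {}  — dead — no transitions
rest 'ccebe' ignored (set empty)
after full input: {}  (accept=1 not in)

Answer: REJECT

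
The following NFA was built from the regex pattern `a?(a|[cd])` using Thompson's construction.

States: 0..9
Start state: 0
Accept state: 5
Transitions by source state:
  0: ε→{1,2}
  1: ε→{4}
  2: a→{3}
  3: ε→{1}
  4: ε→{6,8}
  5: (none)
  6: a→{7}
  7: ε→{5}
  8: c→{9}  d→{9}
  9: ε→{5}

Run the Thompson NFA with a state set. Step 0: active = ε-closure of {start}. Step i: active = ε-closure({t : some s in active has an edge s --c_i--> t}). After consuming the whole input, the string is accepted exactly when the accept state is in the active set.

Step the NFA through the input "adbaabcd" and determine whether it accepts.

Answer: REJECT

Steps:
start: ε-closure({0}) = {0,1,2,4,6,8}
'a' @ 1: {1,3,4,5,6,7,8}  ✓accept
'd' @ 2: {5,9}  ✓accept
'b' @ 3: {}  — dead — no transitions
rest 'aabcd' ignored (set empty)
final: {}; accept 5 not in set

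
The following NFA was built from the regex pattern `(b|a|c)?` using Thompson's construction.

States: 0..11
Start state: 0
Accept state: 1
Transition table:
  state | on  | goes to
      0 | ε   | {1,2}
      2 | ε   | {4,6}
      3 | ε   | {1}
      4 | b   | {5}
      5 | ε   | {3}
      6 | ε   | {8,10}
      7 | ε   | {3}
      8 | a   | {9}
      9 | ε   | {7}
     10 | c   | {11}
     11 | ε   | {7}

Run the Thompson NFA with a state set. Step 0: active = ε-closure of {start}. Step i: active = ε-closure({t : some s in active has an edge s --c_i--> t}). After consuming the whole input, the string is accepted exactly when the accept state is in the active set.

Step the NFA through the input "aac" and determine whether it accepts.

start: ε-closure({0}) = {0,1,2,4,6,8,10}
'a' @ 1: {1,3,7,9}  ✓accept
'a' @ 2: {}  — dead — no transitions
rest 'c' ignored (set empty)
after full input: {}  (accept=1 not in)

Answer: REJECT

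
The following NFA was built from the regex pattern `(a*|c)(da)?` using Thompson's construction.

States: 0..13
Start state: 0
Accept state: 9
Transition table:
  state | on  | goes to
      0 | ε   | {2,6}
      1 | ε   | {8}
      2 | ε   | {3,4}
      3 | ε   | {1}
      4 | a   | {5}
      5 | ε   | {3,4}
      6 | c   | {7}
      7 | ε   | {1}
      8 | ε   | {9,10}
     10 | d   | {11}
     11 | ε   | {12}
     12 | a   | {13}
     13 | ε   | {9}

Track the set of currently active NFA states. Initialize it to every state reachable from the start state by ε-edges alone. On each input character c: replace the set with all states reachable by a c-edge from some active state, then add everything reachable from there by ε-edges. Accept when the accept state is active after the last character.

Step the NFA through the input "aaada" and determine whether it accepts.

S₀ = ε-closure({0}) = {0,1,2,3,4,6,8,9,10}
'a' @ 1: {1,3,4,5,8,9,10}  [accepting]
'a' @ 2: {1,3,4,5,8,9,10}  [accepting]
'a' @ 3: {1,3,4,5,8,9,10}  [accepting]
'd' @ 4: {11,12}
'a' @ 5: {9,13}  [accepting]
end set {9,13} — state 9 in

Answer: ACCEPT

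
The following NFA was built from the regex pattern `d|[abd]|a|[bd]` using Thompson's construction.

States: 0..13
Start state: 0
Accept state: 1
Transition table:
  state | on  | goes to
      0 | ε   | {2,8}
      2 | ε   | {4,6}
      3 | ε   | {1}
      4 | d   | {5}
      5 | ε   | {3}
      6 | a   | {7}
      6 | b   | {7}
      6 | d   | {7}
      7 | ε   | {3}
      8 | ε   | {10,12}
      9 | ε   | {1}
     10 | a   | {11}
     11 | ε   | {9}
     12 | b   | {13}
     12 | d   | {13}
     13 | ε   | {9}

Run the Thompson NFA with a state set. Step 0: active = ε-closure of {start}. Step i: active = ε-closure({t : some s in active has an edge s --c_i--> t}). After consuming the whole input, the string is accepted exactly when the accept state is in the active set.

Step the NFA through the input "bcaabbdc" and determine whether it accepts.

Answer: REJECT

Trace:
start: ε-closure({0}) = {0,2,4,6,8,10,12}
'b' @ 1: {1,3,7,9,13}  ✓accept
'c' @ 2: {}  — no active states
rest 'aabbdc' ignored (set empty)
final: {}; accept 1 not in set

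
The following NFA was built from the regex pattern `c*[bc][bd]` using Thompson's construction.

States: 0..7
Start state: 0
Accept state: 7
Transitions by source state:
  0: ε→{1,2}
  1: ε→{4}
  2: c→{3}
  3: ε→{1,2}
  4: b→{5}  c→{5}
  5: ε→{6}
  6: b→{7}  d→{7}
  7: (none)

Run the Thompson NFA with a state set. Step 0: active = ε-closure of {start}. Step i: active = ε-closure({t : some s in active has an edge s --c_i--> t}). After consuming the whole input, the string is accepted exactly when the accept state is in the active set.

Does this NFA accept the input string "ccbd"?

start: ε-closure({0}) = {0,1,2,4}
'c' @ 1: {1,2,3,4,5,6}
'c' @ 2: {1,2,3,4,5,6}
'b' @ 3: {5,6,7}  ✓accept
'd' @ 4: {7}  ✓accept
after full input: {7}  (accept=7 in)

Answer: ACCEPT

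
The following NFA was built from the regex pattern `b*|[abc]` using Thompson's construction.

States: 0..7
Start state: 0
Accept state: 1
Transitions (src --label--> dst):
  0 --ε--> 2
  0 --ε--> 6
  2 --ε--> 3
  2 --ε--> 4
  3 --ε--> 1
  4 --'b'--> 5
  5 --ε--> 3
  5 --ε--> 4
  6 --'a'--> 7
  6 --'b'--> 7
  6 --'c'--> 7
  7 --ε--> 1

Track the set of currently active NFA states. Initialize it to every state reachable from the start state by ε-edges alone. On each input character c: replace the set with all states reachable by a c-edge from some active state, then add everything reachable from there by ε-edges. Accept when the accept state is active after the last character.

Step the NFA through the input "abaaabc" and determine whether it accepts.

S₀ = ε-closure({0}) = {0,1,2,3,4,6}
'a' @ 1: {1,7}  ✓accept
'b' @ 2: {}  — dead — no transitions
rest 'aaabc' ignored (set empty)
final: {}; accept 1 not in set

Answer: REJECT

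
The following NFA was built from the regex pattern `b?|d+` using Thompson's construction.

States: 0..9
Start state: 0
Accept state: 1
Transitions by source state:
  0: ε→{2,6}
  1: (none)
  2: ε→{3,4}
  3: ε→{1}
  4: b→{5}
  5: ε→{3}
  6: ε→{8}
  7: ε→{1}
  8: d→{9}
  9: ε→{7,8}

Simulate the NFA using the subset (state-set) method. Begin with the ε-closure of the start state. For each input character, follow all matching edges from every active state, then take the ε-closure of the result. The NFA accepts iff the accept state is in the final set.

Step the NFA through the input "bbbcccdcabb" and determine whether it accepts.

Answer: REJECT

Steps:
initial (ε-close {0}): {0,1,2,3,4,6,8}
'b' @ 1: {1,3,5}  ✓accept
'b' @ 2: {}  — state set empty
rest 'bcccdcabb' ignored (set empty)
after full input: {}  (accept=1 not in)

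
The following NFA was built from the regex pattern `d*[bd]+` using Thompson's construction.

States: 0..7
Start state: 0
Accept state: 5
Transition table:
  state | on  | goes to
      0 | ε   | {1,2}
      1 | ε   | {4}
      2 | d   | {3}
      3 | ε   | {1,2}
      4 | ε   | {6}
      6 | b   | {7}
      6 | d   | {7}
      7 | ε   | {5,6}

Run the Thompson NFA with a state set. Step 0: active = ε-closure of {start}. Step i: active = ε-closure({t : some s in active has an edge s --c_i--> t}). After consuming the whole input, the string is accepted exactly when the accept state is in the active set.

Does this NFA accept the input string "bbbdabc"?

Answer: REJECT

Trace:
S₀ = ε-closure({0}) = {0,1,2,4,6}
'b' @ 1: {5,6,7}  (accept∈set)
'b' @ 2: {5,6,7}  (accept∈set)
'b' @ 3: {5,6,7}  (accept∈set)
'd' @ 4: {5,6,7}  (accept∈set)
'a' @ 5: {}  — dead — no transitions
rest 'bc' ignored (set empty)
final: {}; accept 5 not in set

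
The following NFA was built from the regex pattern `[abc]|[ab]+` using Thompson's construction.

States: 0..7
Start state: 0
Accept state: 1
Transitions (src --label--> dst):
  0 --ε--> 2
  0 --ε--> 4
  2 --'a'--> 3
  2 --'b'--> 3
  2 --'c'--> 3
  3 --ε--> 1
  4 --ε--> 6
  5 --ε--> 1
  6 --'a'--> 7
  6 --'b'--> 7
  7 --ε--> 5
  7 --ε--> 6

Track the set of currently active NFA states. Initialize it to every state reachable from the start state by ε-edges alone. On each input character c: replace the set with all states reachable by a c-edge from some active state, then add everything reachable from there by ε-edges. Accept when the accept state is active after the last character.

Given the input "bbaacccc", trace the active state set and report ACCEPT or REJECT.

Answer: REJECT

Derivation:
initial (ε-close {0}): {0,2,4,6}
'b' @ 1: {1,3,5,6,7}  [accepting]
'b' @ 2: {1,5,6,7}  [accepting]
'a' @ 3: {1,5,6,7}  [accepting]
'a' @ 4: {1,5,6,7}  [accepting]
'c' @ 5: {}  — no active states
rest 'ccc' ignored (set empty)
after full input: {}  (accept=1 not in)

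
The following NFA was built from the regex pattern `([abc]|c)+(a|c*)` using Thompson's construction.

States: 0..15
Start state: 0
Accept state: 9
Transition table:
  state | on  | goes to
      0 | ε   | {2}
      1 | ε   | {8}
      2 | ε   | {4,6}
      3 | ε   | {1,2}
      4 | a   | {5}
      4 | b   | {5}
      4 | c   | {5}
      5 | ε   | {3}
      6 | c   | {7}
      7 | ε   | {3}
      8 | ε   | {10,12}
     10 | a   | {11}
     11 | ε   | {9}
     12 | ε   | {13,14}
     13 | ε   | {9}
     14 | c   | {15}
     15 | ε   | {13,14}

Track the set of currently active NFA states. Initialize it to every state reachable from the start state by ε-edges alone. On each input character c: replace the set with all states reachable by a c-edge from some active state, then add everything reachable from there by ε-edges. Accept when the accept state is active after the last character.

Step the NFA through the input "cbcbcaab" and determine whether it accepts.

Answer: ACCEPT

Steps:
start: ε-closure({0}) = {0,2,4,6}
'c' @ 1: {1,2,3,4,5,6,7,8,9,10,12,13,14}  ✓accept
'b' @ 2: {1,2,3,4,5,6,8,9,10,12,13,14}  ✓accept
'c' @ 3: {1,2,3,4,5,6,7,8,9,10,12,13,14,15}  ✓accept
'b' @ 4: {1,2,3,4,5,6,8,9,10,12,13,14}  ✓accept
'c' @ 5: {1,2,3,4,5,6,7,8,9,10,12,13,14,15}  ✓accept
'a' @ 6: {1,2,3,4,5,6,8,9,10,11,12,13,14}  ✓accept
'a' @ 7: {1,2,3,4,5,6,8,9,10,11,12,13,14}  ✓accept
'b' @ 8: {1,2,3,4,5,6,8,9,10,12,13,14}  ✓accept
end set {1,2,3,4,5,6,8,9,10,12,13,14} — state 9 in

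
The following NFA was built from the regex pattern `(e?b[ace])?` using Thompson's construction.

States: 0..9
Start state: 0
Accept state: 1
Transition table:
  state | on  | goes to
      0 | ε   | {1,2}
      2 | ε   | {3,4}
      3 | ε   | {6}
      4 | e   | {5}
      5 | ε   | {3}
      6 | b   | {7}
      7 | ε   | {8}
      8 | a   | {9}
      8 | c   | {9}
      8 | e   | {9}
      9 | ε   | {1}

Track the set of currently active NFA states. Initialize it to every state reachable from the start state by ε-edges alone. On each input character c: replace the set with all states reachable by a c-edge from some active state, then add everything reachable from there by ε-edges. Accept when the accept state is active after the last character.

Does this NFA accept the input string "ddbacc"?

start: ε-closure({0}) = {0,1,2,3,4,6}
'd' @ 1: {}  — dead — no transitions
rest 'dbacc' ignored (set empty)
after full input: {}  (accept=1 not in)

Answer: REJECT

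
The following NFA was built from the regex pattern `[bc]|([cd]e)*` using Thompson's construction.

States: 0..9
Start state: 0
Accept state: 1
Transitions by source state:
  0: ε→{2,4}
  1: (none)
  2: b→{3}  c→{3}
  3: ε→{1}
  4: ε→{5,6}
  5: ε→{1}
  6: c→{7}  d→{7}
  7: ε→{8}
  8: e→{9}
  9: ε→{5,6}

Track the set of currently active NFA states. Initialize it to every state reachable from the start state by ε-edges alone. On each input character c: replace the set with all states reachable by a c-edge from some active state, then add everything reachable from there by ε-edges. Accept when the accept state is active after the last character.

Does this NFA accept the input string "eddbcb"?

start: ε-closure({0}) = {0,1,2,4,5,6}
'e' @ 1: {}  — no active states
rest 'ddbcb' ignored (set empty)
after full input: {}  (accept=1 not in)

Answer: REJECT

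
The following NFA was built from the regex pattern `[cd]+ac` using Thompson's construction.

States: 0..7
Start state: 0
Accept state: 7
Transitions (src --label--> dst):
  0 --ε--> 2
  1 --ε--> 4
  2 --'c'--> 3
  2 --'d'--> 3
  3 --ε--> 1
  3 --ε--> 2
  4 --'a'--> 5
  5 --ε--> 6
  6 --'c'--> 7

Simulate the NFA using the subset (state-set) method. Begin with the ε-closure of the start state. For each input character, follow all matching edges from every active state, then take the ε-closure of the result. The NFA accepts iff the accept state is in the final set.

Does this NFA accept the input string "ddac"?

initial (ε-close {0}): {0,2}
'd' @ 1: {1,2,3,4}
'd' @ 2: {1,2,3,4}
'a' @ 3: {5,6}
'c' @ 4: {7}  [accepting]
final: {7}; accept 7 in set

Answer: ACCEPT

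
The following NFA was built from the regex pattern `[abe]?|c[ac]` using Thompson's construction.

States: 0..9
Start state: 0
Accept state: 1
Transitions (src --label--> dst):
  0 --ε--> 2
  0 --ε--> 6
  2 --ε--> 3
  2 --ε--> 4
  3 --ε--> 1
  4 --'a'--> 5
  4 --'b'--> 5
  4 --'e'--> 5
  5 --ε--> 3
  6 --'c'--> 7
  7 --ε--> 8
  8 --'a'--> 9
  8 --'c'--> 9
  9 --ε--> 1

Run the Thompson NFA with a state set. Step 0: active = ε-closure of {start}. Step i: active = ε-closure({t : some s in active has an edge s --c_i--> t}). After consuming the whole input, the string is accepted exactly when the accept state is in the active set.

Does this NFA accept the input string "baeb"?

initial (ε-close {0}): {0,1,2,3,4,6}
'b' @ 1: {1,3,5}  (accept∈set)
'a' @ 2: {}  — dead — no transitions
rest 'eb' ignored (set empty)
end set {} — state 1 not in

Answer: REJECT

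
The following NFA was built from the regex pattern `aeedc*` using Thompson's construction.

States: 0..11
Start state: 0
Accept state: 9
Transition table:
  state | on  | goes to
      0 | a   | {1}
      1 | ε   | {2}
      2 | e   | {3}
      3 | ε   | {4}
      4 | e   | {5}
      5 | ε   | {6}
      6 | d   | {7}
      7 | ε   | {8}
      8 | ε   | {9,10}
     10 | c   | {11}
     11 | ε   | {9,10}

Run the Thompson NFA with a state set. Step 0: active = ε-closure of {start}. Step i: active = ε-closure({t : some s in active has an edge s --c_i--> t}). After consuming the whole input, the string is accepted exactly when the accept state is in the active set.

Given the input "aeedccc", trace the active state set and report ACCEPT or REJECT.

Answer: ACCEPT

Derivation:
start: ε-closure({0}) = {0}
'a' @ 1: {1,2}
'e' @ 2: {3,4}
'e' @ 3: {5,6}
'd' @ 4: {7,8,9,10}  [accepting]
'c' @ 5: {9,10,11}  [accepting]
'c' @ 6: {9,10,11}  [accepting]
'c' @ 7: {9,10,11}  [accepting]
final: {9,10,11}; accept 9 in set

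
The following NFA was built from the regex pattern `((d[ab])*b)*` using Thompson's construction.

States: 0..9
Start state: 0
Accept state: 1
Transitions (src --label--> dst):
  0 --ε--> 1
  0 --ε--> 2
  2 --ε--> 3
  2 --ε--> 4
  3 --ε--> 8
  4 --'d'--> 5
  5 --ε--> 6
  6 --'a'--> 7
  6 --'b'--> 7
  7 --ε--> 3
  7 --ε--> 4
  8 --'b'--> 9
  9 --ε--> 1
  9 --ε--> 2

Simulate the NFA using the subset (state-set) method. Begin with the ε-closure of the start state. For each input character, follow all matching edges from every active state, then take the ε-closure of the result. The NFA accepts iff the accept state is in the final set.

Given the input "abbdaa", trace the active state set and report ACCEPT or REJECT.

Answer: REJECT

Derivation:
start: ε-closure({0}) = {0,1,2,3,4,8}
'a' @ 1: {}  — dead — no transitions
rest 'bbdaa' ignored (set empty)
after full input: {}  (accept=1 not in)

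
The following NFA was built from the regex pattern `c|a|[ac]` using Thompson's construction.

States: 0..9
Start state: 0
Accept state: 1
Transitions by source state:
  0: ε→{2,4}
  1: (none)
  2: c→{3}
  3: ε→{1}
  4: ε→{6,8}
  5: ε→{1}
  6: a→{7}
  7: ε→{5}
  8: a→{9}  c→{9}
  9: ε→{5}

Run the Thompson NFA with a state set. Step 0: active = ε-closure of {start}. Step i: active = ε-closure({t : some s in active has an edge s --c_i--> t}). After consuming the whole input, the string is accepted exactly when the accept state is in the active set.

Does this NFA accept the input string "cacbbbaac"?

start: ε-closure({0}) = {0,2,4,6,8}
'c' @ 1: {1,3,5,9}  (accept∈set)
'a' @ 2: {}  — state set empty
rest 'cbbbaac' ignored (set empty)
after full input: {}  (accept=1 not in)

Answer: REJECT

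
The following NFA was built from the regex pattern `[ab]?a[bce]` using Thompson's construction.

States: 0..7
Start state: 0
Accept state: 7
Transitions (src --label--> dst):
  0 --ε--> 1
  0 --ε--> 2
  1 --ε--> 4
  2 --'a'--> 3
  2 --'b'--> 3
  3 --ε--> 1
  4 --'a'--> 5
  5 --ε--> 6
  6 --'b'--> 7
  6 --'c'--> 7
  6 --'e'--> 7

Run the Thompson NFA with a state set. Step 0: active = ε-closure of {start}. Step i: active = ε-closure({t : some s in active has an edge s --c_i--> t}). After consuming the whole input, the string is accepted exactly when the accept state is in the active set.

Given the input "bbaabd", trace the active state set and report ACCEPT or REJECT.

start: ε-closure({0}) = {0,1,2,4}
'b' @ 1: {1,3,4}
'b' @ 2: {}  — state set empty
rest 'aabd' ignored (set empty)
final: {}; accept 7 not in set

Answer: REJECT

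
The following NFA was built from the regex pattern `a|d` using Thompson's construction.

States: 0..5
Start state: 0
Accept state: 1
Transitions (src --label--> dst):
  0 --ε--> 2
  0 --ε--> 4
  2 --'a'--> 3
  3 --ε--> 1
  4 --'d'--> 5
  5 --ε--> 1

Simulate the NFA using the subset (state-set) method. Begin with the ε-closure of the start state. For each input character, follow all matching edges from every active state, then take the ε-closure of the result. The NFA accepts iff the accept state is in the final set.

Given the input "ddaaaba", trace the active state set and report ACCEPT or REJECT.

initial (ε-close {0}): {0,2,4}
'd' @ 1: {1,5}  ✓accept
'd' @ 2: {}  — state set empty
rest 'aaaba' ignored (set empty)
final: {}; accept 1 not in set

Answer: REJECT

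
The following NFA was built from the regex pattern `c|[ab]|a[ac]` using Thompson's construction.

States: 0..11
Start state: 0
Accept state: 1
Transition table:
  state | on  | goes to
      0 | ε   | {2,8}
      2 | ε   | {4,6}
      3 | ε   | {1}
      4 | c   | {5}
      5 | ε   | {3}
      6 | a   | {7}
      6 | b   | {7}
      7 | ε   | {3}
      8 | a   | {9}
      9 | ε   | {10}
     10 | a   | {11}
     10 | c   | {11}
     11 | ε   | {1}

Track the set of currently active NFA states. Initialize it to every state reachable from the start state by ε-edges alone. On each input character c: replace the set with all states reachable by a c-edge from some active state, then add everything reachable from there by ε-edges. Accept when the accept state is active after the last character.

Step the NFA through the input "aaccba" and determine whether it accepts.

Answer: REJECT

Steps:
S₀ = ε-closure({0}) = {0,2,4,6,8}
'a' @ 1: {1,3,7,9,10}  (accept∈set)
'a' @ 2: {1,11}  (accept∈set)
'c' @ 3: {}  — dead — no transitions
rest 'cba' ignored (set empty)
final: {}; accept 1 not in set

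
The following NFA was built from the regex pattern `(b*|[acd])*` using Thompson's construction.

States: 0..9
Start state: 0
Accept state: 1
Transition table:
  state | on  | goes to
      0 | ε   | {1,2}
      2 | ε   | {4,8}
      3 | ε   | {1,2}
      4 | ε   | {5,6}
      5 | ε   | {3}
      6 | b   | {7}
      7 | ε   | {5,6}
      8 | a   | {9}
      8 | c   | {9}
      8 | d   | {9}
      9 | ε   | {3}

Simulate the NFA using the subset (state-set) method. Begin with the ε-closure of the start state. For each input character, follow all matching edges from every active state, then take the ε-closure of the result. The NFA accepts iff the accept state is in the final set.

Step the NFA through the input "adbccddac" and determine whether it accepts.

initial (ε-close {0}): {0,1,2,3,4,5,6,8}
'a' @ 1: {1,2,3,4,5,6,8,9}  (accept∈set)
'd' @ 2: {1,2,3,4,5,6,8,9}  (accept∈set)
'b' @ 3: {1,2,3,4,5,6,7,8}  (accept∈set)
'c' @ 4: {1,2,3,4,5,6,8,9}  (accept∈set)
'c' @ 5: {1,2,3,4,5,6,8,9}  (accept∈set)
'd' @ 6: {1,2,3,4,5,6,8,9}  (accept∈set)
'd' @ 7: {1,2,3,4,5,6,8,9}  (accept∈set)
'a' @ 8: {1,2,3,4,5,6,8,9}  (accept∈set)
'c' @ 9: {1,2,3,4,5,6,8,9}  (accept∈set)
after full input: {1,2,3,4,5,6,8,9}  (accept=1 in)

Answer: ACCEPT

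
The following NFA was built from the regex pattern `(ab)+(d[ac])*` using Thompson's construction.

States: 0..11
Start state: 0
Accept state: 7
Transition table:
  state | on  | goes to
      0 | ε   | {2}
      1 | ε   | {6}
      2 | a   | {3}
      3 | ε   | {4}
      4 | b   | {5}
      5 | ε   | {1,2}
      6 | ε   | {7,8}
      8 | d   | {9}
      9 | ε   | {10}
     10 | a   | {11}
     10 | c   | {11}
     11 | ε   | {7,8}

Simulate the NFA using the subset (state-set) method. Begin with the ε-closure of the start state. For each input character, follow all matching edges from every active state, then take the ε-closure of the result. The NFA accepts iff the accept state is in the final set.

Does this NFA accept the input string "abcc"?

Answer: REJECT

Trace:
start: ε-closure({0}) = {0,2}
'a' @ 1: {3,4}
'b' @ 2: {1,2,5,6,7,8}  (accept∈set)
'c' @ 3: {}  — state set empty
rest 'c' ignored (set empty)
final: {}; accept 7 not in set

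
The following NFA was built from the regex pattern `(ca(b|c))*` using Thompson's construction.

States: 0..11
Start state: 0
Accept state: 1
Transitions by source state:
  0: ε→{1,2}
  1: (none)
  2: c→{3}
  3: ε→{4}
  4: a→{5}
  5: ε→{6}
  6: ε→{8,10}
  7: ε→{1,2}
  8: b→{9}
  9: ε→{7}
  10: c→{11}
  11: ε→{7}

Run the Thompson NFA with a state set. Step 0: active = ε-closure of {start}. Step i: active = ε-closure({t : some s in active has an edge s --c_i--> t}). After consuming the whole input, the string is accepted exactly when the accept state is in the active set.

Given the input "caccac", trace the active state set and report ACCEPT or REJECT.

Answer: ACCEPT

Steps:
S₀ = ε-closure({0}) = {0,1,2}
'c' @ 1: {3,4}
'a' @ 2: {5,6,8,10}
'c' @ 3: {1,2,7,11}  ✓accept
'c' @ 4: {3,4}
'a' @ 5: {5,6,8,10}
'c' @ 6: {1,2,7,11}  ✓accept
final: {1,2,7,11}; accept 1 in set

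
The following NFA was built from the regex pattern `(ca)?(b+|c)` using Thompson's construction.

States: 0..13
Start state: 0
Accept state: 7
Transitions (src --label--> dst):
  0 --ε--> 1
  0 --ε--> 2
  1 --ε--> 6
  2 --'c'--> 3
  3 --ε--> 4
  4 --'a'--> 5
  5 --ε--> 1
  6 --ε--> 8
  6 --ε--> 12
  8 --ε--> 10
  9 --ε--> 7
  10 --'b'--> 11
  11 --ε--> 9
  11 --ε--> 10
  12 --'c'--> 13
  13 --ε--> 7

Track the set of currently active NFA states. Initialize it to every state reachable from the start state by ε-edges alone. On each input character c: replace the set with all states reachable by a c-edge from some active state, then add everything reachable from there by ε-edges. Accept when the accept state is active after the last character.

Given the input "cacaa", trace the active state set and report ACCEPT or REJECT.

initial (ε-close {0}): {0,1,2,6,8,10,12}
'c' @ 1: {3,4,7,13}  (accept∈set)
'a' @ 2: {1,5,6,8,10,12}
'c' @ 3: {7,13}  (accept∈set)
'a' @ 4: {}  — dead — no transitions
rest 'a' ignored (set empty)
end set {} — state 7 not in

Answer: REJECT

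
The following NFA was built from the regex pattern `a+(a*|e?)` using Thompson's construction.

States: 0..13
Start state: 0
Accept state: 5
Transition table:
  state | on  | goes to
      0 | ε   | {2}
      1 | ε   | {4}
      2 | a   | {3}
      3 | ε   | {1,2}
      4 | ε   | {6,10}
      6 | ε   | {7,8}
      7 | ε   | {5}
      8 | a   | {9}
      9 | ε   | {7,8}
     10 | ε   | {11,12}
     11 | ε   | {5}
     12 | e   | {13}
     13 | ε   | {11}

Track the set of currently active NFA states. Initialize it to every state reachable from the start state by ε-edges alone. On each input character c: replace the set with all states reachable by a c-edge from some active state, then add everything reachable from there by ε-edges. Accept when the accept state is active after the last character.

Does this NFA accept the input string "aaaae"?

Answer: ACCEPT

Derivation:
initial (ε-close {0}): {0,2}
'a' @ 1: {1,2,3,4,5,6,7,8,10,11,12}  [accepting]
'a' @ 2: {1,2,3,4,5,6,7,8,9,10,11,12}  [accepting]
'a' @ 3: {1,2,3,4,5,6,7,8,9,10,11,12}  [accepting]
'a' @ 4: {1,2,3,4,5,6,7,8,9,10,11,12}  [accepting]
'e' @ 5: {5,11,13}  [accepting]
end set {5,11,13} — state 5 in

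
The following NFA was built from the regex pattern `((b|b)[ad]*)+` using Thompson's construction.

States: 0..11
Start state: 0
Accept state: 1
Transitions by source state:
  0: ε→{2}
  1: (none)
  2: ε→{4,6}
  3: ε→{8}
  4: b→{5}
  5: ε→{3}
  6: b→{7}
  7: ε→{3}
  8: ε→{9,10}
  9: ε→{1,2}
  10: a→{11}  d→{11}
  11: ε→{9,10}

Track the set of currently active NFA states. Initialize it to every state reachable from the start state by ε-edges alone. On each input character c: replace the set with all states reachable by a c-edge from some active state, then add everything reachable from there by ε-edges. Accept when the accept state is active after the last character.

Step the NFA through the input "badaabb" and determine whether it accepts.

Answer: ACCEPT

Trace:
S₀ = ε-closure({0}) = {0,2,4,6}
'b' @ 1: {1,2,3,4,5,6,7,8,9,10}  (accept∈set)
'a' @ 2: {1,2,4,6,9,10,11}  (accept∈set)
'd' @ 3: {1,2,4,6,9,10,11}  (accept∈set)
'a' @ 4: {1,2,4,6,9,10,11}  (accept∈set)
'a' @ 5: {1,2,4,6,9,10,11}  (accept∈set)
'b' @ 6: {1,2,3,4,5,6,7,8,9,10}  (accept∈set)
'b' @ 7: {1,2,3,4,5,6,7,8,9,10}  (accept∈set)
end set {1,2,3,4,5,6,7,8,9,10} — state 1 in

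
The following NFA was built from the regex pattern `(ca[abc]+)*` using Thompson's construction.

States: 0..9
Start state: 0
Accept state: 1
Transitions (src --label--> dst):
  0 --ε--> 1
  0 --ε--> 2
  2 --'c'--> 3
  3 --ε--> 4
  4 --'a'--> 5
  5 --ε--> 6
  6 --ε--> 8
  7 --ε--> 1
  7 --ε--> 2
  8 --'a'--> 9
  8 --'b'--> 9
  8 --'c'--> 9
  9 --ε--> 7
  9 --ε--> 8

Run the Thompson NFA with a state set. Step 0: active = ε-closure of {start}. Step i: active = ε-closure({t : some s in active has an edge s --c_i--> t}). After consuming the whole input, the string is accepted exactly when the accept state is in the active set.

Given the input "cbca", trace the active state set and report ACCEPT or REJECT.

start: ε-closure({0}) = {0,1,2}
'c' @ 1: {3,4}
'b' @ 2: {}  — state set empty
rest 'ca' ignored (set empty)
end set {} — state 1 not in

Answer: REJECT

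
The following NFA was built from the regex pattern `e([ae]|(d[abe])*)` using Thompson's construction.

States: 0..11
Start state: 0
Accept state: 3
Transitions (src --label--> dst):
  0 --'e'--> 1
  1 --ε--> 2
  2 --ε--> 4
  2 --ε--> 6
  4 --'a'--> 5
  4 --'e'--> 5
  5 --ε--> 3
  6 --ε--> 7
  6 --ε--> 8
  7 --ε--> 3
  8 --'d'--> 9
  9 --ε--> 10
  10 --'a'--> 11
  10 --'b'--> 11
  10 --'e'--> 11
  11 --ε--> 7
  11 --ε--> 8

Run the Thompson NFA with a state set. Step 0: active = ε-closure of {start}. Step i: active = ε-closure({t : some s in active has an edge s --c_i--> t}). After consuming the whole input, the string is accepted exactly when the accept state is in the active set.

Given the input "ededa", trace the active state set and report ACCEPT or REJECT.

Answer: ACCEPT

Derivation:
S₀ = ε-closure({0}) = {0}
'e' @ 1: {1,2,3,4,6,7,8}  (accept∈set)
'd' @ 2: {9,10}
'e' @ 3: {3,7,8,11}  (accept∈set)
'd' @ 4: {9,10}
'a' @ 5: {3,7,8,11}  (accept∈set)
after full input: {3,7,8,11}  (accept=3 in)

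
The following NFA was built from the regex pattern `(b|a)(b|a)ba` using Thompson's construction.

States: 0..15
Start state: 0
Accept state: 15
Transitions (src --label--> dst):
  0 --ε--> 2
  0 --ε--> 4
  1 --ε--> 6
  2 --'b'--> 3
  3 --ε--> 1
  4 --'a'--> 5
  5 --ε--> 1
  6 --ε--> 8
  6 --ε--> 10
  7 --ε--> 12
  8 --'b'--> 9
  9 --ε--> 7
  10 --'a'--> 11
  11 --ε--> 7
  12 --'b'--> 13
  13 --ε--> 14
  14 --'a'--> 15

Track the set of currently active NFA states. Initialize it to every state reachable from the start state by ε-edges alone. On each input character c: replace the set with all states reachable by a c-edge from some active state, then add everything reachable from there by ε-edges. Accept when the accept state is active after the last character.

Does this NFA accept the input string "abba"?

Answer: ACCEPT

Derivation:
start: ε-closure({0}) = {0,2,4}
'a' @ 1: {1,5,6,8,10}
'b' @ 2: {7,9,12}
'b' @ 3: {13,14}
'a' @ 4: {15}  (accept∈set)
after full input: {15}  (accept=15 in)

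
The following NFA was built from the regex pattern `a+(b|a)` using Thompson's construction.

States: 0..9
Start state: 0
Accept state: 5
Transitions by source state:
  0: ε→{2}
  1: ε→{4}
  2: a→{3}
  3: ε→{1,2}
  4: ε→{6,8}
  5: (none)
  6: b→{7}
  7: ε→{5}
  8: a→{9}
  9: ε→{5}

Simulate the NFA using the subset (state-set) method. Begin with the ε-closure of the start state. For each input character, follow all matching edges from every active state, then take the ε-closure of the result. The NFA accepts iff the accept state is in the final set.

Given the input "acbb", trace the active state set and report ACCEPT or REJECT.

S₀ = ε-closure({0}) = {0,2}
'a' @ 1: {1,2,3,4,6,8}
'c' @ 2: {}  — no active states
rest 'bb' ignored (set empty)
end set {} — state 5 not in

Answer: REJECT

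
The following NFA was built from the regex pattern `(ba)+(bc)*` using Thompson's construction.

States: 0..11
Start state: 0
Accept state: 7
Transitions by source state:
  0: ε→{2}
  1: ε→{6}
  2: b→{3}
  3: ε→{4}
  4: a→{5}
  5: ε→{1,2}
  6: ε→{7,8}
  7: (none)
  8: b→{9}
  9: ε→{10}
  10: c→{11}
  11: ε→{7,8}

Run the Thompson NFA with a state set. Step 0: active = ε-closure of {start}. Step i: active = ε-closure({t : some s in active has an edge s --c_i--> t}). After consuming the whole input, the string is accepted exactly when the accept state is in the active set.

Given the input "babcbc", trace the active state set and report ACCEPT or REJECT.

start: ε-closure({0}) = {0,2}
'b' @ 1: {3,4}
'a' @ 2: {1,2,5,6,7,8}  ✓accept
'b' @ 3: {3,4,9,10}
'c' @ 4: {7,8,11}  ✓accept
'b' @ 5: {9,10}
'c' @ 6: {7,8,11}  ✓accept
end set {7,8,11} — state 7 in

Answer: ACCEPT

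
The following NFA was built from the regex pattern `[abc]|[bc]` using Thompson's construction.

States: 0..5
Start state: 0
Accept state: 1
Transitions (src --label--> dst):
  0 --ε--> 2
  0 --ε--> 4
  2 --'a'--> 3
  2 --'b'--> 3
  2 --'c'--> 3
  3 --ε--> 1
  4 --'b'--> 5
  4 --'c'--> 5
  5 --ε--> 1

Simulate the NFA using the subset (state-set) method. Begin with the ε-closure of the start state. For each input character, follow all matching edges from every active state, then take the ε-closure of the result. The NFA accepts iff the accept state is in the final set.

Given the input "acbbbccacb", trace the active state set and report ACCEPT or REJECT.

Answer: REJECT

Derivation:
start: ε-closure({0}) = {0,2,4}
'a' @ 1: {1,3}  [accepting]
'c' @ 2: {}  — no active states
rest 'bbbccacb' ignored (set empty)
end set {} — state 1 not in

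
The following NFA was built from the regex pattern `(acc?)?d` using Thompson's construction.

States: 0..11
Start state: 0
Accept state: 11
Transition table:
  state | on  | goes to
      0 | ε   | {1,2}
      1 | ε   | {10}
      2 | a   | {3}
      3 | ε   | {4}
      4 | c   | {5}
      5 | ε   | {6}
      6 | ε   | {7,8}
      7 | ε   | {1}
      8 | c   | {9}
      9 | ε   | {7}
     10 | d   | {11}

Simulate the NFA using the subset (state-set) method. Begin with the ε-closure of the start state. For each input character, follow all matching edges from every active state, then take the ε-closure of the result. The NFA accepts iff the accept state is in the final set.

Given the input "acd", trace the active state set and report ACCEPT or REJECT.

S₀ = ε-closure({0}) = {0,1,2,10}
'a' @ 1: {3,4}
'c' @ 2: {1,5,6,7,8,10}
'd' @ 3: {11}  [accepting]
after full input: {11}  (accept=11 in)

Answer: ACCEPT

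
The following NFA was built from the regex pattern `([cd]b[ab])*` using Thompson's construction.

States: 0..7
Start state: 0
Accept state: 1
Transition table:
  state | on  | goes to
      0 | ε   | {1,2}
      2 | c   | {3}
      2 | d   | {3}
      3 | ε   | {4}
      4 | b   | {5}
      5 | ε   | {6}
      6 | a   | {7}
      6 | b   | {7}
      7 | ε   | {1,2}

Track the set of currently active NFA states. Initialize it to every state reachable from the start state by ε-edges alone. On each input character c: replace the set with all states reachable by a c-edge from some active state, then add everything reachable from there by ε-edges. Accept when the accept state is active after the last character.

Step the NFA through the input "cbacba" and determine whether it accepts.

Answer: ACCEPT

Steps:
initial (ε-close {0}): {0,1,2}
'c' @ 1: {3,4}
'b' @ 2: {5,6}
'a' @ 3: {1,2,7}  (accept∈set)
'c' @ 4: {3,4}
'b' @ 5: {5,6}
'a' @ 6: {1,2,7}  (accept∈set)
end set {1,2,7} — state 1 in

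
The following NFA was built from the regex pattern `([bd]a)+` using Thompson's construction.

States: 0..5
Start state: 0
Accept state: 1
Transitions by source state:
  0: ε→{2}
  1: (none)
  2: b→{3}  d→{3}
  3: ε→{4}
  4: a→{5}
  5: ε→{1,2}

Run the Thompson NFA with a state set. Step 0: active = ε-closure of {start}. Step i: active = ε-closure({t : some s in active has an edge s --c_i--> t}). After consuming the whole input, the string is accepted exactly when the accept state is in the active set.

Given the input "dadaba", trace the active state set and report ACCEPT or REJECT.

Answer: ACCEPT

Derivation:
initial (ε-close {0}): {0,2}
'd' @ 1: {3,4}
'a' @ 2: {1,2,5}  ✓accept
'd' @ 3: {3,4}
'a' @ 4: {1,2,5}  ✓accept
'b' @ 5: {3,4}
'a' @ 6: {1,2,5}  ✓accept
after full input: {1,2,5}  (accept=1 in)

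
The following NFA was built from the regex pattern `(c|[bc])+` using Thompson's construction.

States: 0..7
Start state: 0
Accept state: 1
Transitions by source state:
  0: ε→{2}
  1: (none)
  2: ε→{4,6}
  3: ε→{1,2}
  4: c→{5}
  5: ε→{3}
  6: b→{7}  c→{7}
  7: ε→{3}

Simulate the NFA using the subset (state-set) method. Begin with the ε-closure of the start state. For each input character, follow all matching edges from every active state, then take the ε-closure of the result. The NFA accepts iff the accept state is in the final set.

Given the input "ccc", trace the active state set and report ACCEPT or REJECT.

Answer: ACCEPT

Steps:
initial (ε-close {0}): {0,2,4,6}
'c' @ 1: {1,2,3,4,5,6,7}  [accepting]
'c' @ 2: {1,2,3,4,5,6,7}  [accepting]
'c' @ 3: {1,2,3,4,5,6,7}  [accepting]
after full input: {1,2,3,4,5,6,7}  (accept=1 in)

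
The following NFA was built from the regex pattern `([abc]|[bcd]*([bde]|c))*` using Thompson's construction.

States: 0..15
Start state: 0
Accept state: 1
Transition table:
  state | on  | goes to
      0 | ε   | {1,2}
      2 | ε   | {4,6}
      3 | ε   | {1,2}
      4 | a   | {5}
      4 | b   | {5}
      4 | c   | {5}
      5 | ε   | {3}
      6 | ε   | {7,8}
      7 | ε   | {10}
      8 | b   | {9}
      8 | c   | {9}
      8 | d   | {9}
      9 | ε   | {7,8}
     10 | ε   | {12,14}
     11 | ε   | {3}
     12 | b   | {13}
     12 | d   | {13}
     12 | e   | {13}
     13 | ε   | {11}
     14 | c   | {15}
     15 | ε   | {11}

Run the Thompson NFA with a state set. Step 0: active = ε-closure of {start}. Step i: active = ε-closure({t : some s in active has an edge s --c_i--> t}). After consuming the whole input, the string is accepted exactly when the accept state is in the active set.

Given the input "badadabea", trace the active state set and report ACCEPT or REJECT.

Answer: ACCEPT

Derivation:
start: ε-closure({0}) = {0,1,2,4,6,7,8,10,12,14}
'b' @ 1: {1,2,3,4,5,6,7,8,9,10,11,12,13,14}  [accepting]
'a' @ 2: {1,2,3,4,5,6,7,8,10,12,14}  [accepting]
'd' @ 3: {1,2,3,4,6,7,8,9,10,11,12,13,14}  [accepting]
'a' @ 4: {1,2,3,4,5,6,7,8,10,12,14}  [accepting]
'd' @ 5: {1,2,3,4,6,7,8,9,10,11,12,13,14}  [accepting]
'a' @ 6: {1,2,3,4,5,6,7,8,10,12,14}  [accepting]
'b' @ 7: {1,2,3,4,5,6,7,8,9,10,11,12,13,14}  [accepting]
'e' @ 8: {1,2,3,4,6,7,8,10,11,12,13,14}  [accepting]
'a' @ 9: {1,2,3,4,5,6,7,8,10,12,14}  [accepting]
end set {1,2,3,4,5,6,7,8,10,12,14} — state 1 in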